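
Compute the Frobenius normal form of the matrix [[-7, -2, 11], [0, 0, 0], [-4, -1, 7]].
R = [[0, 0, 0], [1, 0, 5], [0, 1, 0]]

The invariant factors of A (the non-unit diagonal entries of the Smith normal form of xI - A over ℚ[x]) are x(x^2 - 5), each dividing the next. The characteristic polynomial is their product, x(x^2 - 5).

The rational canonical form is the block-diagonal matrix of companion matrices C(f_i):
R = [[0, 0, 0], [1, 0, 5], [0, 1, 0]].

Note the characteristic polynomial does not split into linear factors over ℚ, so A has no Jordan form over ℚ; the rational canonical form exists over any field.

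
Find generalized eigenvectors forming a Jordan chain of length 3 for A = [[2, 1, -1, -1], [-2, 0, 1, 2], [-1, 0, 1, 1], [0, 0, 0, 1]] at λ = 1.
v_1 = [[0, 1, 1, 1]]^T, v_2 = [[-1, 2, 1, 0]]^T, v_3 = [[0, 1, 1, 0]]^T

We seek v_1 ∈ ker((A - I)^3) \ ker((A - I)^2), then set v_{i+1} = (A - I) v_i.

One such chain is v_1 = [[0, 1, 1, 1]]^T, v_2 = [[-1, 2, 1, 0]]^T, v_3 = [[0, 1, 1, 0]]^T. Check: (A - I) v_3 = [[0, 0, 0, 0]]^T = 0.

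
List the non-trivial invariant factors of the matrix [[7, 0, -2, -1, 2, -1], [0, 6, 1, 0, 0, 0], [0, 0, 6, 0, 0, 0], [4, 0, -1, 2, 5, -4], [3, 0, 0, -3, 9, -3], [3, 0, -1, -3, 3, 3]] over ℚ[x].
x - 6, (x - 6)^2, (x - 6)^2(x - 3)

The Jordan structure of A has elementary divisors (x - 3), (x - 6)^2, (x - 6)^2, (x - 6). Arranging the block sizes at each eigenvalue in decreasing order and taking row products gives the invariant factors.

Invariant factors (smallest first, each dividing the next): x - 6, (x - 6)^2, (x - 6)^2(x - 3).

Check: the last factor (x - 6)^2(x - 3) is the minimal polynomial, and the product (x - 6)^5(x - 3) is the characteristic polynomial.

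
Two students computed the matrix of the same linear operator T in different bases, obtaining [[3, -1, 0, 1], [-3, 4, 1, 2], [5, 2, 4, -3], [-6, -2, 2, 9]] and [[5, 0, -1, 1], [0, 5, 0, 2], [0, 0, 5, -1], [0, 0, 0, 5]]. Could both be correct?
Yes.

Two matrices over a field are similar if and only if they have the same invariant factors.

Both A and B have characteristic polynomial (x - 5)^4 and minimal polynomial (x - 5)^3. Computing further, both have invariant factors x - 5, (x - 5)^3. Hence A and B are similar.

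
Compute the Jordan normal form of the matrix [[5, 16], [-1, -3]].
J = [[1, 1], [0, 1]]

The characteristic polynomial is det(xI - A) = (x - 1)^2, so the eigenvalues are 1 (algebraic multiplicity 2).

For λ = 1: rank(A - I) = 1, rank((A - I)^2) = 0. The eigenspace has dimension 2 - 1 = 1, so there is 1 Jordan block; the rank sequence gives block sizes [2].

Assembling the blocks gives the Jordan form J above.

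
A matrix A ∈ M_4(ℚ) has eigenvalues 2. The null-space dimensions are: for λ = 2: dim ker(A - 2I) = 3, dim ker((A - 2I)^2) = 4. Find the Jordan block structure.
Jordan blocks: (2, 2), (2, 1), (2, 1)

λ = 2: successive nullity increments [3, 1] count blocks of size ≥ k; block sizes are [2, 1, 1].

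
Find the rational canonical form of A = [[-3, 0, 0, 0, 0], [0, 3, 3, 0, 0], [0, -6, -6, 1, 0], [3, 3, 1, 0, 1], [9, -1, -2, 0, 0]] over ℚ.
The invariant factors of A (the non-unit diagonal entries of the Smith normal form of xI - A over ℚ[x]) are x + 3, (x + 3)(x^3 - x - 1), each dividing the next. The characteristic polynomial is their product, (x + 3)^2(x^3 - x - 1).

The rational canonical form is the block-diagonal matrix of companion matrices C(f_i):
R = [[-3, 0, 0, 0, 0], [0, 0, 0, 0, 3], [0, 1, 0, 0, 4], [0, 0, 1, 0, 1], [0, 0, 0, 1, -3]].

Note the characteristic polynomial does not split into linear factors over ℚ, so A has no Jordan form over ℚ; the rational canonical form exists over any field.

R = [[-3, 0, 0, 0, 0], [0, 0, 0, 0, 3], [0, 1, 0, 0, 4], [0, 0, 1, 0, 1], [0, 0, 0, 1, -3]]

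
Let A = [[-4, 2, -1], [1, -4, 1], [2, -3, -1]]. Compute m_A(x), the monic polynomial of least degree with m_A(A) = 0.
The characteristic polynomial factors as (x + 3)^3. The minimal polynomial is ∏(x - λ)^{k_λ} where k_λ is the size of the largest Jordan block at λ.

For λ = -3: rank(A + 3I) = 2, and the largest Jordan block has size 3 (the smallest k with rank((A + 3I)^k) = rank((A + 3I)^(k+1))).

So m_A(x) = (x + 3)^3.

m_A(x) = (x + 3)^3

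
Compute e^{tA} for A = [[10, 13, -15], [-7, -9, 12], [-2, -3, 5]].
A has Jordan form J = [[2, 1, 0], [0, 2, 1], [0, 0, 2]] with A = PJP^{-1}, so e^{tA} = P e^{tJ} P^{-1}.

For a Jordan block J_k(λ), e^{tJ_k(λ)} = e^{λt} · (I + tN + t^2 N^2/2! + ... + t^{k-1} N^{k-1}/(k-1)!) where N is the nilpotent superdiagonal part.

Assembling the blocks and conjugating back gives the entries of e^{tA} as shown above.

e^{tA} = [[(3*t^2 + 16*t + 2)*e^{2*t}/2, t*(3*t + 13)*e^{2*t}, 3*t*(-3*t - 10)*e^{2*t}/2], [t*(-3*t - 14)*e^{2*t}/2, (-3*t^2 - 11*t + 1)*e^{2*t}, 3*t*(3*t + 8)*e^{2*t}/2], [t*(-t - 4)*e^{2*t}/2, t*(-t - 3)*e^{2*t}, (3*t^2 + 6*t + 2)*e^{2*t}/2]]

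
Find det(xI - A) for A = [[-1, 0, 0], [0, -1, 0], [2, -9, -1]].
xI - A = [[x + 1, 0, 0], [0, x + 1, 0], [-2, 9, x + 1]].

Expanding det(xI - A) along the first row:
det(xI - A) = + (x + 1)·det([[x + 1, 0], [9, x + 1]]) - (0)·det([[0, 0], [-2, x + 1]]) + (0)·det([[0, x + 1], [-2, 9]]).

Evaluating gives χ_A(x) = x^3 + 3x^2 + 3x + 1 = (x + 1)^3.

χ_A(x) = (x + 1)^3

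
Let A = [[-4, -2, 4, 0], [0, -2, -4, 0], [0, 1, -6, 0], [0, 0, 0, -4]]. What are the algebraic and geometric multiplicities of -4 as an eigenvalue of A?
algebraic multiplicity 4, geometric multiplicity 3

The characteristic polynomial is (x + 4)^4, so the factor x + 4 appears with exponent 4: the algebraic multiplicity is 4.

rank(A + 4I) = 1, so the eigenspace has dimension 4 - 1 = 3: the geometric multiplicity is 3.

Since 3 < 4, A is not diagonalizable.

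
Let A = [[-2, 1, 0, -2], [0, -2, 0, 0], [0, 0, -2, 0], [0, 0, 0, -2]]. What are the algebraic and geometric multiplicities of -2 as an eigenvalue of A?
algebraic multiplicity 4, geometric multiplicity 3

The characteristic polynomial is (x + 2)^4, so the factor x + 2 appears with exponent 4: the algebraic multiplicity is 4.

rank(A + 2I) = 1, so the eigenspace has dimension 4 - 1 = 3: the geometric multiplicity is 3.

Since 3 < 4, A is not diagonalizable.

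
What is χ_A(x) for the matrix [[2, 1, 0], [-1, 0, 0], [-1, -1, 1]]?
xI - A = [[x - 2, -1, 0], [1, x, 0], [1, 1, x - 1]].

Expanding det(xI - A) along the first row:
det(xI - A) = + (x - 2)·det([[x, 0], [1, x - 1]]) - (-1)·det([[1, 0], [1, x - 1]]) + (0)·det([[1, x], [1, 1]]).

Evaluating gives χ_A(x) = x^3 - 3x^2 + 3x - 1 = (x - 1)^3.

χ_A(x) = (x - 1)^3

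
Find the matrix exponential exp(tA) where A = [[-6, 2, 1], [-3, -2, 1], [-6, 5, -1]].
A has Jordan form J = [[-3, 1, 0], [0, -3, 1], [0, 0, -3]] with A = PJP^{-1}, so e^{tA} = P e^{tJ} P^{-1}.

For a Jordan block J_k(λ), e^{tJ_k(λ)} = e^{λt} · (I + tN + t^2 N^2/2! + ... + t^{k-1} N^{k-1}/(k-1)!) where N is the nilpotent superdiagonal part.

Assembling the blocks and conjugating back gives the entries of e^{tA} as shown above.

e^{tA} = [[(-3*t^2 - 6*t + 2)*e^{-3*t}/2, t*(t + 4)*e^{-3*t}/2, t*(t + 2)*e^{-3*t}/2], [-3*t*e^{-3*t}, (t + 1)*e^{-3*t}, t*e^{-3*t}], [3*t*(-3*t - 4)*e^{-3*t}/2, t*(3*t + 10)*e^{-3*t}/2, (3*t^2 + 4*t + 2)*e^{-3*t}/2]]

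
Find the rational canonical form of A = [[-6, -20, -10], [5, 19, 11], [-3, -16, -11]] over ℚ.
R = [[0, 0, -12], [1, 0, 11], [0, 1, 2]]

The invariant factors of A (the non-unit diagonal entries of the Smith normal form of xI - A over ℚ[x]) are (x - 4)(x - 1)(x + 3), each dividing the next. The characteristic polynomial is their product, (x - 4)(x - 1)(x + 3).

The rational canonical form is the block-diagonal matrix of companion matrices C(f_i):
R = [[0, 0, -12], [1, 0, 11], [0, 1, 2]].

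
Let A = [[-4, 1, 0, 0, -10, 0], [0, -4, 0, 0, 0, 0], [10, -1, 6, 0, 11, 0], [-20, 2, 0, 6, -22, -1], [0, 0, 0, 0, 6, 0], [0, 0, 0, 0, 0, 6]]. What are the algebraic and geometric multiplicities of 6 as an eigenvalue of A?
The characteristic polynomial is (x - 6)^4(x + 4)^2, so the factor x - 6 appears with exponent 4: the algebraic multiplicity is 4.

rank(A - 6I) = 4, so the eigenspace has dimension 6 - 4 = 2: the geometric multiplicity is 2.

Since 2 < 4, A is not diagonalizable.

algebraic multiplicity 4, geometric multiplicity 2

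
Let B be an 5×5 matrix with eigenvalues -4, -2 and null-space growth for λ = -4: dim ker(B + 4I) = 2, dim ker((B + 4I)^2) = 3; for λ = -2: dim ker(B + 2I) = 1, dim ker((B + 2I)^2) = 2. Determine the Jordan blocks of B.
Jordan blocks: (-4, 2), (-4, 1), (-2, 2)

λ = -4: successive nullity increments [2, 1] count blocks of size ≥ k; block sizes are [2, 1].
λ = -2: successive nullity increments [1, 1] count blocks of size ≥ k; block sizes are [2].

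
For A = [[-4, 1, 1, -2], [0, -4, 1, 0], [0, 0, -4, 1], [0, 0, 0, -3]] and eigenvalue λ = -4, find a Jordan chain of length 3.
We seek v_1 ∈ ker((A + 4I)^3) \ ker((A + 4I)^2), then set v_{i+1} = (A + 4I) v_i.

One such chain is v_1 = [[1, 1, 1, 0]]^T, v_2 = [[2, 1, 0, 0]]^T, v_3 = [[1, 0, 0, 0]]^T. Check: (A + 4I) v_3 = [[0, 0, 0, 0]]^T = 0.

v_1 = [[1, 1, 1, 0]]^T, v_2 = [[2, 1, 0, 0]]^T, v_3 = [[1, 0, 0, 0]]^T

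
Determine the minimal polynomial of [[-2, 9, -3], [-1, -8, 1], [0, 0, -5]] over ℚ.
The characteristic polynomial factors as (x + 5)^3. The minimal polynomial is ∏(x - λ)^{k_λ} where k_λ is the size of the largest Jordan block at λ.

For λ = -5: rank(A + 5I) = 1, and the largest Jordan block has size 2 (the smallest k with rank((A + 5I)^k) = rank((A + 5I)^(k+1))).

So m_A(x) = (x + 5)^2.

m_A(x) = (x + 5)^2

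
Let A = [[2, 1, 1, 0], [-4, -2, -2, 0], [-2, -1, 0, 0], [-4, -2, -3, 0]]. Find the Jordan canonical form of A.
J = [[0, 1, 0, 0], [0, 0, 1, 0], [0, 0, 0, 0], [0, 0, 0, 0]]

The characteristic polynomial is det(xI - A) = x^4, so the eigenvalues are 0 (algebraic multiplicity 4).

For λ = 0: rank(A) = 2, rank(A^2) = 1, rank(A^3) = 0. The eigenspace has dimension 4 - 2 = 2, so there are 2 Jordan blocks; the rank sequence gives block sizes [3, 1].

Assembling the blocks gives the Jordan form J above.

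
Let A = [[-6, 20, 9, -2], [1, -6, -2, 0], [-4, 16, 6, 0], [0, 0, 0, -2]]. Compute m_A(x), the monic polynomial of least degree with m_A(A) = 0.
m_A(x) = (x + 2)^3

The characteristic polynomial factors as (x + 2)^4. The minimal polynomial is ∏(x - λ)^{k_λ} where k_λ is the size of the largest Jordan block at λ.

For λ = -2: rank(A + 2I) = 2, and the largest Jordan block has size 3 (the smallest k with rank((A + 2I)^k) = rank((A + 2I)^(k+1))).

So m_A(x) = (x + 2)^3.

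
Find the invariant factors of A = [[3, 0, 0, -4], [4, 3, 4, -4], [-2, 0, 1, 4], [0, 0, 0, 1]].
(x - 3)(x - 1), (x - 3)(x - 1)

The Jordan structure of A has elementary divisors (x - 1), (x - 1), (x - 3), (x - 3). Arranging the block sizes at each eigenvalue in decreasing order and taking row products gives the invariant factors.

Invariant factors (smallest first, each dividing the next): (x - 3)(x - 1), (x - 3)(x - 1).

Check: the last factor (x - 3)(x - 1) is the minimal polynomial, and the product (x - 3)^2(x - 1)^2 is the characteristic polynomial.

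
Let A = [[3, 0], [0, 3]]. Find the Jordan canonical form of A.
The characteristic polynomial is det(xI - A) = (x - 3)^2, so the eigenvalues are 3 (algebraic multiplicity 2).

For λ = 3: rank(A - 3I) = 0. The eigenspace has dimension 2 - 0 = 2, so there are 2 Jordan blocks; the rank sequence gives block sizes [1, 1].

Assembling the blocks gives the Jordan form J above.

J = [[3, 0], [0, 3]]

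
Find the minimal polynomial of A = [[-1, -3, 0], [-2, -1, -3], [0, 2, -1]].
m_A(x) = (x + 1)^3

The characteristic polynomial factors as (x + 1)^3. The minimal polynomial is ∏(x - λ)^{k_λ} where k_λ is the size of the largest Jordan block at λ.

For λ = -1: rank(A + I) = 2, and the largest Jordan block has size 3 (the smallest k with rank((A + I)^k) = rank((A + I)^(k+1))).

So m_A(x) = (x + 1)^3.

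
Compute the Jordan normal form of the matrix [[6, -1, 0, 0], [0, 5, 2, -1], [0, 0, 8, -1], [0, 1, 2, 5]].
J = [[6, 1, 0, 0], [0, 6, 1, 0], [0, 0, 6, 0], [0, 0, 0, 6]]

The characteristic polynomial is det(xI - A) = (x - 6)^4, so the eigenvalues are 6 (algebraic multiplicity 4).

For λ = 6: rank(A - 6I) = 2, rank((A - 6I)^2) = 1, rank((A - 6I)^3) = 0. The eigenspace has dimension 4 - 2 = 2, so there are 2 Jordan blocks; the rank sequence gives block sizes [3, 1].

Assembling the blocks gives the Jordan form J above.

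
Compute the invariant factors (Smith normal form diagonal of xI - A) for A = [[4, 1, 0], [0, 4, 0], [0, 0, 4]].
x - 4, (x - 4)^2

The Jordan structure of A has elementary divisors (x - 4)^2, (x - 4). Arranging the block sizes at each eigenvalue in decreasing order and taking row products gives the invariant factors.

Invariant factors (smallest first, each dividing the next): x - 4, (x - 4)^2.

Check: the last factor (x - 4)^2 is the minimal polynomial, and the product (x - 4)^3 is the characteristic polynomial.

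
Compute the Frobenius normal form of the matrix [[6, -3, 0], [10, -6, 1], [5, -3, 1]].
R = [[0, 0, -3], [1, 0, 3], [0, 1, 1]]

The invariant factors of A (the non-unit diagonal entries of the Smith normal form of xI - A over ℚ[x]) are (x - 1)(x^2 - 3), each dividing the next. The characteristic polynomial is their product, (x - 1)(x^2 - 3).

The rational canonical form is the block-diagonal matrix of companion matrices C(f_i):
R = [[0, 0, -3], [1, 0, 3], [0, 1, 1]].

Note the characteristic polynomial does not split into linear factors over ℚ, so A has no Jordan form over ℚ; the rational canonical form exists over any field.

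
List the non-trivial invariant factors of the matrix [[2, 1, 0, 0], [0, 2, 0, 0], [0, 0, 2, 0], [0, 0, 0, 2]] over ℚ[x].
x - 2, x - 2, (x - 2)^2

The Jordan structure of A has elementary divisors (x - 2)^2, (x - 2), (x - 2). Arranging the block sizes at each eigenvalue in decreasing order and taking row products gives the invariant factors.

Invariant factors (smallest first, each dividing the next): x - 2, x - 2, (x - 2)^2.

Check: the last factor (x - 2)^2 is the minimal polynomial, and the product (x - 2)^4 is the characteristic polynomial.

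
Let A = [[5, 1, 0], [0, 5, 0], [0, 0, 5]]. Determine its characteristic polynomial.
xI - A = [[x - 5, -1, 0], [0, x - 5, 0], [0, 0, x - 5]].

Expanding det(xI - A) along the first row:
det(xI - A) = + (x - 5)·det([[x - 5, 0], [0, x - 5]]) - (-1)·det([[0, 0], [0, x - 5]]) + (0)·det([[0, x - 5], [0, 0]]).

Evaluating gives χ_A(x) = x^3 - 15x^2 + 75x - 125 = (x - 5)^3.

χ_A(x) = (x - 5)^3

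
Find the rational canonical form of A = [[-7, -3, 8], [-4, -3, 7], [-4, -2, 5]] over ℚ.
The invariant factors of A (the non-unit diagonal entries of the Smith normal form of xI - A over ℚ[x]) are (x + 1)(x^2 + 4x + 1), each dividing the next. The characteristic polynomial is their product, (x + 1)(x^2 + 4x + 1).

The rational canonical form is the block-diagonal matrix of companion matrices C(f_i):
R = [[0, 0, -1], [1, 0, -5], [0, 1, -5]].

Note the characteristic polynomial does not split into linear factors over ℚ, so A has no Jordan form over ℚ; the rational canonical form exists over any field.

R = [[0, 0, -1], [1, 0, -5], [0, 1, -5]]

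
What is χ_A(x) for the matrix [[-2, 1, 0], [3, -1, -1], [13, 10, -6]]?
xI - A = [[x + 2, -1, 0], [-3, x + 1, 1], [-13, -10, x + 6]].

Expanding det(xI - A) along the first row:
det(xI - A) = + (x + 2)·det([[x + 1, 1], [-10, x + 6]]) - (-1)·det([[-3, 1], [-13, x + 6]]) + (0)·det([[-3, x + 1], [-13, -10]]).

Evaluating gives χ_A(x) = x^3 + 9x^2 + 27x + 27 = (x + 3)^3.

χ_A(x) = (x + 3)^3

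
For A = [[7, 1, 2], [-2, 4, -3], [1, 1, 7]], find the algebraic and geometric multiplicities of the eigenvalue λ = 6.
The characteristic polynomial is (x - 6)^3, so the factor x - 6 appears with exponent 3: the algebraic multiplicity is 3.

rank(A - 6I) = 2, so the eigenspace has dimension 3 - 2 = 1: the geometric multiplicity is 1.

Since 1 < 3, A is not diagonalizable.

algebraic multiplicity 3, geometric multiplicity 1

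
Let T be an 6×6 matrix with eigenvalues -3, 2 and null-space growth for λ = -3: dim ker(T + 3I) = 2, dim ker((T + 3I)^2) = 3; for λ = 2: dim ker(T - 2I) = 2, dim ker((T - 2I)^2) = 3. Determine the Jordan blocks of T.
Jordan blocks: (-3, 2), (-3, 1), (2, 2), (2, 1)

λ = -3: successive nullity increments [2, 1] count blocks of size ≥ k; block sizes are [2, 1].
λ = 2: successive nullity increments [2, 1] count blocks of size ≥ k; block sizes are [2, 1].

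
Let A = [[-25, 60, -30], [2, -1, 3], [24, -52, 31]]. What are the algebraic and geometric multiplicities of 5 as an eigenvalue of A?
algebraic multiplicity 2, geometric multiplicity 1

The characteristic polynomial is (x - 5)^2(x + 5), so the factor x - 5 appears with exponent 2: the algebraic multiplicity is 2.

rank(A - 5I) = 2, so the eigenspace has dimension 3 - 2 = 1: the geometric multiplicity is 1.

Since 1 < 2, A is not diagonalizable.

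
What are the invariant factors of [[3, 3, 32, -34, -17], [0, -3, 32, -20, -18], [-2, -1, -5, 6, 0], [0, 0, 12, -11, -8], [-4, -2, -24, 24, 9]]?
(x - 1)(x + 1)^2(x + 3)^2

The Jordan structure of A has elementary divisors (x + 3)^2, (x + 1)^2, (x - 1). Arranging the block sizes at each eigenvalue in decreasing order and taking row products gives the invariant factors.

Invariant factors (smallest first, each dividing the next): (x - 1)(x + 1)^2(x + 3)^2.

Check: the last factor (x - 1)(x + 1)^2(x + 3)^2 is the minimal polynomial, and the product (x - 1)(x + 1)^2(x + 3)^2 is the characteristic polynomial.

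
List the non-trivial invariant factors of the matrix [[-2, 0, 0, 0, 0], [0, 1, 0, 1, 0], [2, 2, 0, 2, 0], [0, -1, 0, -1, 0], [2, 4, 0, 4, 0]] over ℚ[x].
x, x, x^2(x + 2)

The Jordan structure of A has elementary divisors (x + 2), x^2, x, x. Arranging the block sizes at each eigenvalue in decreasing order and taking row products gives the invariant factors.

Invariant factors (smallest first, each dividing the next): x, x, x^2(x + 2).

Check: the last factor x^2(x + 2) is the minimal polynomial, and the product x^4(x + 2) is the characteristic polynomial.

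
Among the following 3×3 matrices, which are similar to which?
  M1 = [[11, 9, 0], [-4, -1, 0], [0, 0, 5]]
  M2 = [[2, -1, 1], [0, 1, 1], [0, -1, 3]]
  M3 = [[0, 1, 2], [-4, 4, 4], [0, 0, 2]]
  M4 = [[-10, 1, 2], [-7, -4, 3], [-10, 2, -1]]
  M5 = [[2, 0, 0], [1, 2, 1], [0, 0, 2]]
Characteristic polynomials: χ_{M1} = (x - 5)^3, χ_{M2} = (x - 2)^3, χ_{M3} = (x - 2)^3, χ_{M4} = (x + 5)^3, χ_{M5} = (x - 2)^3.

{M1}: invariant factors x - 5, (x - 5)^2.

{M2, M3, M5}: invariant factors x - 2, (x - 2)^2.

{M4}: invariant factors (x + 5)^3.

Matrices are similar if and only if their invariant-factor lists agree; the partition into similarity classes is {M1}, {M2, M3, M5}, {M4}.

3 classes: {M1}, {M2, M3, M5}, {M4}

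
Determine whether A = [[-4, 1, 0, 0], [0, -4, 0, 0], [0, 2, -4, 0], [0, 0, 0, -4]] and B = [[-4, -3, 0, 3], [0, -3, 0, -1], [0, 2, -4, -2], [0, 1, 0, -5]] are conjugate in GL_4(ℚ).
Yes.

Two matrices over a field are similar if and only if they have the same invariant factors.

Both A and B have characteristic polynomial (x + 4)^4 and minimal polynomial (x + 4)^2. Computing further, both have invariant factors x + 4, x + 4, (x + 4)^2. Hence A and B are similar.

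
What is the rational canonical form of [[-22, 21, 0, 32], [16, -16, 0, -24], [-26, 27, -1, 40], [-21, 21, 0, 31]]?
R = [[-1, 0, 0, 0], [0, 0, 0, -8], [0, 1, 0, -14], [0, 0, 1, -7]]

The invariant factors of A (the non-unit diagonal entries of the Smith normal form of xI - A over ℚ[x]) are x + 1, (x + 1)(x + 2)(x + 4), each dividing the next. The characteristic polynomial is their product, (x + 1)^2(x + 2)(x + 4).

The rational canonical form is the block-diagonal matrix of companion matrices C(f_i):
R = [[-1, 0, 0, 0], [0, 0, 0, -8], [0, 1, 0, -14], [0, 0, 1, -7]].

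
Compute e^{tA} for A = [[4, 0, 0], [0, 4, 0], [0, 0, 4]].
e^{tA} = [[e^{4*t}, 0, 0], [0, e^{4*t}, 0], [0, 0, e^{4*t}]]

A has Jordan form J = [[4, 0, 0], [0, 4, 0], [0, 0, 4]] with A = PJP^{-1}, so e^{tA} = P e^{tJ} P^{-1}.

For a Jordan block J_k(λ), e^{tJ_k(λ)} = e^{λt} · (I + tN + t^2 N^2/2! + ... + t^{k-1} N^{k-1}/(k-1)!) where N is the nilpotent superdiagonal part.

Assembling the blocks and conjugating back gives the entries of e^{tA} as shown above.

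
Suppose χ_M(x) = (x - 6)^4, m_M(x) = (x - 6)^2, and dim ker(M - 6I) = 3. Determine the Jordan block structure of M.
λ = 6: algebraic multiplicity 4 (exponent in χ_M), largest block size 2 (exponent in m_M), 3 blocks (geometric multiplicity). These force block sizes [2, 1, 1].

Jordan blocks: (6, 2), (6, 1), (6, 1)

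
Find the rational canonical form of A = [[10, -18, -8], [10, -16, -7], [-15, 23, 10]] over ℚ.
The invariant factors of A (the non-unit diagonal entries of the Smith normal form of xI - A over ℚ[x]) are x(x^2 - 4x + 1), each dividing the next. The characteristic polynomial is their product, x(x^2 - 4x + 1).

The rational canonical form is the block-diagonal matrix of companion matrices C(f_i):
R = [[0, 0, 0], [1, 0, -1], [0, 1, 4]].

Note the characteristic polynomial does not split into linear factors over ℚ, so A has no Jordan form over ℚ; the rational canonical form exists over any field.

R = [[0, 0, 0], [1, 0, -1], [0, 1, 4]]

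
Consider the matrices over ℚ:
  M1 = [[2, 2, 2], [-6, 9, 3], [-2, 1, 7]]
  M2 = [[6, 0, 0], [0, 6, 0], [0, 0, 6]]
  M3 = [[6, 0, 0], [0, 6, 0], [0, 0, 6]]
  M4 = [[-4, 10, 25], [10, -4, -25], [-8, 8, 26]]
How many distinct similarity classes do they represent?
Characteristic polynomials: χ_{M1} = (x - 6)^3, χ_{M2} = (x - 6)^3, χ_{M3} = (x - 6)^3, χ_{M4} = (x - 6)^3.

{M1, M4}: invariant factors x - 6, (x - 6)^2.

{M2, M3}: invariant factors x - 6, x - 6, x - 6.

Matrices are similar if and only if their invariant-factor lists agree; the partition into similarity classes is {M1, M4}, {M2, M3}.

2 classes: {M1, M4}, {M2, M3}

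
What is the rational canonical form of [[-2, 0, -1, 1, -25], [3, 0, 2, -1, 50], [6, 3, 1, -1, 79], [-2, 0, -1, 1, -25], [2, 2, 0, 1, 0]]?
R = [[0, 0, 0, 0, 0], [1, 0, 0, 0, 0], [0, 1, 0, 0, 54], [0, 0, 1, 0, 27], [0, 0, 0, 1, 0]]

The invariant factors of A (the non-unit diagonal entries of the Smith normal form of xI - A over ℚ[x]) are x^2(x - 6)(x + 3)^2, each dividing the next. The characteristic polynomial is their product, x^2(x - 6)(x + 3)^2.

The rational canonical form is the block-diagonal matrix of companion matrices C(f_i):
R = [[0, 0, 0, 0, 0], [1, 0, 0, 0, 0], [0, 1, 0, 0, 54], [0, 0, 1, 0, 27], [0, 0, 0, 1, 0]].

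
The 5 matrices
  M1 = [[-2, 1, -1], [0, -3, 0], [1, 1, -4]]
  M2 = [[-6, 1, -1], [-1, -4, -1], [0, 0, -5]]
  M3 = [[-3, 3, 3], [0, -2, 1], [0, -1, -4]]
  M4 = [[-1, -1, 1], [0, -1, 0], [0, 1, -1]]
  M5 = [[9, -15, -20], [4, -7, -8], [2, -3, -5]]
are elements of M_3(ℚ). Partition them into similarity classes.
Characteristic polynomials: χ_{M1} = (x + 3)^3, χ_{M2} = (x + 5)^3, χ_{M3} = (x + 3)^3, χ_{M4} = (x + 1)^3, χ_{M5} = (x + 1)^3.

{M1, M3}: invariant factors x + 3, (x + 3)^2.

{M2}: invariant factors x + 5, (x + 5)^2.

{M4}: invariant factors (x + 1)^3.

{M5}: invariant factors x + 1, (x + 1)^2.

Matrices are similar if and only if their invariant-factor lists agree; the partition into similarity classes is {M1, M3}, {M2}, {M4}, {M5}.

4 classes: {M1, M3}, {M2}, {M4}, {M5}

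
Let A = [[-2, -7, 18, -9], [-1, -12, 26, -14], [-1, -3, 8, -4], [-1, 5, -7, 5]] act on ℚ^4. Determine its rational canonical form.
The invariant factors of A (the non-unit diagonal entries of the Smith normal form of xI - A over ℚ[x]) are (x + 1)(x^3 + 4x + 1), each dividing the next. The characteristic polynomial is their product, (x + 1)(x^3 + 4x + 1).

The rational canonical form is the block-diagonal matrix of companion matrices C(f_i):
R = [[0, 0, 0, -1], [1, 0, 0, -5], [0, 1, 0, -4], [0, 0, 1, -1]].

Note the characteristic polynomial does not split into linear factors over ℚ, so A has no Jordan form over ℚ; the rational canonical form exists over any field.

R = [[0, 0, 0, -1], [1, 0, 0, -5], [0, 1, 0, -4], [0, 0, 1, -1]]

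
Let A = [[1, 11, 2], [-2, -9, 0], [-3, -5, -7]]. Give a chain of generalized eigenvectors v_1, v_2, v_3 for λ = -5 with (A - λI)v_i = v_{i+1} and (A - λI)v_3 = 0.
We seek v_1 ∈ ker((A + 5I)^3) \ ker((A + 5I)^2), then set v_{i+1} = (A + 5I) v_i.

One such chain is v_1 = [[2, -1, 0]]^T, v_2 = [[1, 0, -1]]^T, v_3 = [[4, -2, -1]]^T. Check: (A + 5I) v_3 = [[0, 0, 0]]^T = 0.

v_1 = [[2, -1, 0]]^T, v_2 = [[1, 0, -1]]^T, v_3 = [[4, -2, -1]]^T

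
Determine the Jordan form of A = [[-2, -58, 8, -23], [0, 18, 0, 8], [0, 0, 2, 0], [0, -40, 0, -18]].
The characteristic polynomial is det(xI - A) = (x - 2)^2(x + 2)^2, so the eigenvalues are -2 (algebraic multiplicity 2), 2 (algebraic multiplicity 2).

For λ = -2: rank(A + 2I) = 3, rank((A + 2I)^2) = 2. The eigenspace has dimension 4 - 3 = 1, so there is 1 Jordan block; the rank sequence gives block sizes [2].

For λ = 2: rank(A - 2I) = 2. The eigenspace has dimension 4 - 2 = 2, so there are 2 Jordan blocks; the rank sequence gives block sizes [1, 1].

Assembling the blocks gives the Jordan form J above.

J = [[-2, 1, 0, 0], [0, -2, 0, 0], [0, 0, 2, 0], [0, 0, 0, 2]]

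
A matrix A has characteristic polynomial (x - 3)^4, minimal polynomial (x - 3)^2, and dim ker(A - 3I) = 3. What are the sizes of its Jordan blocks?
Jordan blocks: (3, 2), (3, 1), (3, 1)

λ = 3: algebraic multiplicity 4 (exponent in χ_A), largest block size 2 (exponent in m_A), 3 blocks (geometric multiplicity). These force block sizes [2, 1, 1].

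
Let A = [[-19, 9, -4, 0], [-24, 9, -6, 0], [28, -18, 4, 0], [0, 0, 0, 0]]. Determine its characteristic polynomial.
xI - A = [[x + 19, -9, 4, 0], [24, x - 9, 6, 0], [-28, 18, x - 4, 0], [0, 0, 0, x]].

Expanding det(xI - A) along the first row:
det(xI - A) = + (x + 19)·det([[x - 9, 6, 0], [18, x - 4, 0], [0, 0, x]]) - (-9)·det([[24, 6, 0], [-28, x - 4, 0], [0, 0, x]]) + (4)·det([[24, x - 9, 0], [-28, 18, 0], [0, 0, x]]) - (0)·det([[24, x - 9, 6], [-28, 18, x - 4], [0, 0, 0]]).

Evaluating gives χ_A(x) = x^4 + 6x^3 + 9x^2 = x^2(x + 3)^2.

χ_A(x) = x^2(x + 3)^2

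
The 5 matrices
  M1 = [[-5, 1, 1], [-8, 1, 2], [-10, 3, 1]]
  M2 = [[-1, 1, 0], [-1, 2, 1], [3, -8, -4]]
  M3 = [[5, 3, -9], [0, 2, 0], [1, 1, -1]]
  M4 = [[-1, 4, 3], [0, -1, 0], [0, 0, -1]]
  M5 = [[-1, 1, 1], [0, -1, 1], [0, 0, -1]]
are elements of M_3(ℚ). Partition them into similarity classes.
Characteristic polynomials: χ_{M1} = (x + 1)^3, χ_{M2} = (x + 1)^3, χ_{M3} = (x - 2)^3, χ_{M4} = (x + 1)^3, χ_{M5} = (x + 1)^3.

{M1, M2, M5}: invariant factors (x + 1)^3.

{M3}: invariant factors x - 2, (x - 2)^2.

{M4}: invariant factors x + 1, (x + 1)^2.

Matrices are similar if and only if their invariant-factor lists agree; the partition into similarity classes is {M1, M2, M5}, {M3}, {M4}.

3 classes: {M1, M2, M5}, {M3}, {M4}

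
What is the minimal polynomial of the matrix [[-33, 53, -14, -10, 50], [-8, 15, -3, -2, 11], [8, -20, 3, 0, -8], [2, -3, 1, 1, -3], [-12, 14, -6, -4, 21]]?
m_A(x) = (x - 3)(x - 1)^3

The characteristic polynomial factors as (x - 3)(x - 1)^4. The minimal polynomial is ∏(x - λ)^{k_λ} where k_λ is the size of the largest Jordan block at λ.

For λ = 1: rank(A - I) = 3, and the largest Jordan block has size 3 (the smallest k with rank((A - I)^k) = rank((A - I)^(k+1))).
For λ = 3: rank(A - 3I) = 4, and the largest Jordan block has size 1 (the smallest k with rank((A - 3I)^k) = rank((A - 3I)^(k+1))).

So m_A(x) = (x - 3)(x - 1)^3.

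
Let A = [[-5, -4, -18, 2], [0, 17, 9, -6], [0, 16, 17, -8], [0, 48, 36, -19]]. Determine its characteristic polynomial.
xI - A = [[x + 5, 4, 18, -2], [0, x - 17, -9, 6], [0, -16, x - 17, 8], [0, -48, -36, x + 19]].

Expanding det(xI - A) along the first row:
det(xI - A) = + (x + 5)·det([[x - 17, -9, 6], [-16, x - 17, 8], [-48, -36, x + 19]]) - (4)·det([[0, -9, 6], [0, x - 17, 8], [0, -36, x + 19]]) + (18)·det([[0, x - 17, 6], [0, -16, 8], [0, -48, x + 19]]) - (-2)·det([[0, x - 17, -9], [0, -16, x - 17], [0, -48, -36]]).

Evaluating gives χ_A(x) = x^4 - 10x^3 + 250x - 625 = (x - 5)^3(x + 5).

χ_A(x) = (x - 5)^3(x + 5)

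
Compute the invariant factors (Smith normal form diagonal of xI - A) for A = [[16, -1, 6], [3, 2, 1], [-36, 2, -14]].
The Jordan structure of A has elementary divisors (x + 2), (x - 3)^2. Arranging the block sizes at each eigenvalue in decreasing order and taking row products gives the invariant factors.

Invariant factors (smallest first, each dividing the next): (x - 3)^2(x + 2).

Check: the last factor (x - 3)^2(x + 2) is the minimal polynomial, and the product (x - 3)^2(x + 2) is the characteristic polynomial.

(x - 3)^2(x + 2)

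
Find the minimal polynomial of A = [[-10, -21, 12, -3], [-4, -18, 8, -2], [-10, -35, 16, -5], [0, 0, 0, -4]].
m_A(x) = (x + 4)^2

The characteristic polynomial factors as (x + 4)^4. The minimal polynomial is ∏(x - λ)^{k_λ} where k_λ is the size of the largest Jordan block at λ.

For λ = -4: rank(A + 4I) = 1, and the largest Jordan block has size 2 (the smallest k with rank((A + 4I)^k) = rank((A + 4I)^(k+1))).

So m_A(x) = (x + 4)^2.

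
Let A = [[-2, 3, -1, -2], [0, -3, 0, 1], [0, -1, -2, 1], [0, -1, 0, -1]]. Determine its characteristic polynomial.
xI - A = [[x + 2, -3, 1, 2], [0, x + 3, 0, -1], [0, 1, x + 2, -1], [0, 1, 0, x + 1]].

Expanding det(xI - A) along the first row:
det(xI - A) = + (x + 2)·det([[x + 3, 0, -1], [1, x + 2, -1], [1, 0, x + 1]]) - (-3)·det([[0, 0, -1], [0, x + 2, -1], [0, 0, x + 1]]) + (1)·det([[0, x + 3, -1], [0, 1, -1], [0, 1, x + 1]]) - (2)·det([[0, x + 3, 0], [0, 1, x + 2], [0, 1, 0]]).

Evaluating gives χ_A(x) = x^4 + 8x^3 + 24x^2 + 32x + 16 = (x + 2)^4.

χ_A(x) = (x + 2)^4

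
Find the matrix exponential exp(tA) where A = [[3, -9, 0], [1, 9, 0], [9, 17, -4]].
e^{tA} = [[(1 - 3*t)*e^{6*t}, -9*t*e^{6*t}, 0], [t*e^{6*t}, (3*t + 1)*e^{6*t}, 0], [((1 - t)*e^{10*t} - 1)*e^{-4*t}, ((2 - 3*t)*e^{10*t} - 2)*e^{-4*t}, e^{-4*t}]]

A has Jordan form J = [[-4, 0, 0], [0, 6, 1], [0, 0, 6]] with A = PJP^{-1}, so e^{tA} = P e^{tJ} P^{-1}.

For a Jordan block J_k(λ), e^{tJ_k(λ)} = e^{λt} · (I + tN + t^2 N^2/2! + ... + t^{k-1} N^{k-1}/(k-1)!) where N is the nilpotent superdiagonal part.

Assembling the blocks and conjugating back gives the entries of e^{tA} as shown above.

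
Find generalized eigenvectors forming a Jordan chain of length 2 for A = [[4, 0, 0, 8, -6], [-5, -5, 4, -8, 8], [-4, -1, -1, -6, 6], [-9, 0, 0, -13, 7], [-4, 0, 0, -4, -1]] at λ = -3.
v_1 = [[0, 1, 1, 0, 0]]^T, v_2 = [[0, 2, 1, 0, 0]]^T

We seek v_1 ∈ ker((A + 3I)^2) \ ker(A + 3I), then set v_{i+1} = (A + 3I) v_i.

One such chain is v_1 = [[0, 1, 1, 0, 0]]^T, v_2 = [[0, 2, 1, 0, 0]]^T. Check: (A + 3I) v_2 = [[0, 0, 0, 0, 0]]^T = 0.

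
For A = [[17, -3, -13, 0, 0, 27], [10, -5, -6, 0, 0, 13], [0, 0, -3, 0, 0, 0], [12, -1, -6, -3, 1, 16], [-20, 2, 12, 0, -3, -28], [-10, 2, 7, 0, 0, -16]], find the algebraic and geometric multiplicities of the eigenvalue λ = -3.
algebraic multiplicity 5, geometric multiplicity 2

The characteristic polynomial is (x - 2)(x + 3)^5, so the factor x + 3 appears with exponent 5: the algebraic multiplicity is 5.

rank(A + 3I) = 4, so the eigenspace has dimension 6 - 4 = 2: the geometric multiplicity is 2.

Since 2 < 5, A is not diagonalizable.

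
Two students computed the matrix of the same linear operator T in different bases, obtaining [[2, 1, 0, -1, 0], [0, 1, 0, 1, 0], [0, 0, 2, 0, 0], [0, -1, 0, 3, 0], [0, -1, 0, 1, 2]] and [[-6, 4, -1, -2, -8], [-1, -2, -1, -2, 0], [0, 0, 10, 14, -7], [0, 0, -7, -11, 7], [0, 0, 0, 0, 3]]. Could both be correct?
No.

trace(A) = 10 but trace(B) = -6. The trace is a similarity invariant, so A and B are not similar.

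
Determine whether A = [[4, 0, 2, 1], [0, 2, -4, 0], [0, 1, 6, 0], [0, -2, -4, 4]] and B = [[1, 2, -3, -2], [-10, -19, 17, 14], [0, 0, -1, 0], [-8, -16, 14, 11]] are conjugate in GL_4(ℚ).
No.

trace(A) = 16 but trace(B) = -8. The trace is a similarity invariant, so A and B are not similar.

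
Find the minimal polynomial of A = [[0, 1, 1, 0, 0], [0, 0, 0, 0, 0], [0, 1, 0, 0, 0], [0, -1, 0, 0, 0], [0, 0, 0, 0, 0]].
m_A(x) = x^3

The characteristic polynomial factors as x^5. The minimal polynomial is ∏(x - λ)^{k_λ} where k_λ is the size of the largest Jordan block at λ.

For λ = 0: rank(A) = 2, and the largest Jordan block has size 3 (the smallest k with rank(A^k) = rank(A^(k+1))).

So m_A(x) = x^3.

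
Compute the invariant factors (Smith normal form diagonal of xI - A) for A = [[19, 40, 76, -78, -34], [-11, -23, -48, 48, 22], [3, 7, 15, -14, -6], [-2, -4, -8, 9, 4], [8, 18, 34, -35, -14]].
x - 1, (x - 2)(x - 1)^3

The Jordan structure of A has elementary divisors (x - 1)^3, (x - 1), (x - 2). Arranging the block sizes at each eigenvalue in decreasing order and taking row products gives the invariant factors.

Invariant factors (smallest first, each dividing the next): x - 1, (x - 2)(x - 1)^3.

Check: the last factor (x - 2)(x - 1)^3 is the minimal polynomial, and the product (x - 2)(x - 1)^4 is the characteristic polynomial.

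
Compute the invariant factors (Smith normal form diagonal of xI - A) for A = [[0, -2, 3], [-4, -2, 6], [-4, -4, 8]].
x - 2, (x - 2)^2

The Jordan structure of A has elementary divisors (x - 2)^2, (x - 2). Arranging the block sizes at each eigenvalue in decreasing order and taking row products gives the invariant factors.

Invariant factors (smallest first, each dividing the next): x - 2, (x - 2)^2.

Check: the last factor (x - 2)^2 is the minimal polynomial, and the product (x - 2)^3 is the characteristic polynomial.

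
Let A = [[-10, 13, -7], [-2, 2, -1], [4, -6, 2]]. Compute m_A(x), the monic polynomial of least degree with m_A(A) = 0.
m_A(x) = (x + 2)^3

The characteristic polynomial factors as (x + 2)^3. The minimal polynomial is ∏(x - λ)^{k_λ} where k_λ is the size of the largest Jordan block at λ.

For λ = -2: rank(A + 2I) = 2, and the largest Jordan block has size 3 (the smallest k with rank((A + 2I)^k) = rank((A + 2I)^(k+1))).

So m_A(x) = (x + 2)^3.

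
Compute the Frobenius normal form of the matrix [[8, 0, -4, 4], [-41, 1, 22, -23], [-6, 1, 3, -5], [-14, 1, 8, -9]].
The invariant factors of A (the non-unit diagonal entries of the Smith normal form of xI - A over ℚ[x]) are (x - 2)(x - 1)(x^2 - 2), each dividing the next. The characteristic polynomial is their product, (x - 2)(x - 1)(x^2 - 2).

The rational canonical form is the block-diagonal matrix of companion matrices C(f_i):
R = [[0, 0, 0, 4], [1, 0, 0, -6], [0, 1, 0, 0], [0, 0, 1, 3]].

Note the characteristic polynomial does not split into linear factors over ℚ, so A has no Jordan form over ℚ; the rational canonical form exists over any field.

R = [[0, 0, 0, 4], [1, 0, 0, -6], [0, 1, 0, 0], [0, 0, 1, 3]]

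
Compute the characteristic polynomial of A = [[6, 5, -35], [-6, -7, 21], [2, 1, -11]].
xI - A = [[x - 6, -5, 35], [6, x + 7, -21], [-2, -1, x + 11]].

Expanding det(xI - A) along the first row:
det(xI - A) = + (x - 6)·det([[x + 7, -21], [-1, x + 11]]) - (-5)·det([[6, -21], [-2, x + 11]]) + (35)·det([[6, x + 7], [-2, -1]]).

Evaluating gives χ_A(x) = x^3 + 12x^2 + 48x + 64 = (x + 4)^3.

χ_A(x) = (x + 4)^3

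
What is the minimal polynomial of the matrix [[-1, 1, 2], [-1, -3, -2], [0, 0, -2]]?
The characteristic polynomial factors as (x + 2)^3. The minimal polynomial is ∏(x - λ)^{k_λ} where k_λ is the size of the largest Jordan block at λ.

For λ = -2: rank(A + 2I) = 1, and the largest Jordan block has size 2 (the smallest k with rank((A + 2I)^k) = rank((A + 2I)^(k+1))).

So m_A(x) = (x + 2)^2.

m_A(x) = (x + 2)^2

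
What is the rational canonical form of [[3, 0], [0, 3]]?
The invariant factors of A (the non-unit diagonal entries of the Smith normal form of xI - A over ℚ[x]) are x - 3, x - 3, each dividing the next. The characteristic polynomial is their product, (x - 3)^2.

The rational canonical form is the block-diagonal matrix of companion matrices C(f_i):
R = [[3, 0], [0, 3]].

R = [[3, 0], [0, 3]]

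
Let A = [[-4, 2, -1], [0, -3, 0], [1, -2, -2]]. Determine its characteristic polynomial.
χ_A(x) = (x + 3)^3

xI - A = [[x + 4, -2, 1], [0, x + 3, 0], [-1, 2, x + 2]].

Expanding det(xI - A) along the first row:
det(xI - A) = + (x + 4)·det([[x + 3, 0], [2, x + 2]]) - (-2)·det([[0, 0], [-1, x + 2]]) + (1)·det([[0, x + 3], [-1, 2]]).

Evaluating gives χ_A(x) = x^3 + 9x^2 + 27x + 27 = (x + 3)^3.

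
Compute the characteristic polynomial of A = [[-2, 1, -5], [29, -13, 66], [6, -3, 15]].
xI - A = [[x + 2, -1, 5], [-29, x + 13, -66], [-6, 3, x - 15]].

Expanding det(xI - A) along the first row:
det(xI - A) = + (x + 2)·det([[x + 13, -66], [3, x - 15]]) - (-1)·det([[-29, -66], [-6, x - 15]]) + (5)·det([[-29, x + 13], [-6, 3]]).

Evaluating gives χ_A(x) = x^3.

χ_A(x) = x^3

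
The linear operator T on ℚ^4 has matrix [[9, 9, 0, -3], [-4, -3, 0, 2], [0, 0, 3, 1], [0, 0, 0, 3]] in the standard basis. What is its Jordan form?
The characteristic polynomial is det(xI - A) = (x - 3)^4, so the eigenvalues are 3 (algebraic multiplicity 4).

For λ = 3: rank(A - 3I) = 2, rank((A - 3I)^2) = 0. The eigenspace has dimension 4 - 2 = 2, so there are 2 Jordan blocks; the rank sequence gives block sizes [2, 2].

Assembling the blocks gives the Jordan form J above.

J = [[3, 1, 0, 0], [0, 3, 0, 0], [0, 0, 3, 1], [0, 0, 0, 3]]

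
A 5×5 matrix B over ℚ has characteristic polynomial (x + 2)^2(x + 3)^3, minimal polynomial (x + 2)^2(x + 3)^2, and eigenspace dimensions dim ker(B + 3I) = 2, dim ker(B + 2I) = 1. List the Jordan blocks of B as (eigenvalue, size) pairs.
Jordan blocks: (-3, 2), (-3, 1), (-2, 2)

λ = -3: algebraic multiplicity 3 (exponent in χ_B), largest block size 2 (exponent in m_B), 2 blocks (geometric multiplicity). These force block sizes [2, 1].
λ = -2: algebraic multiplicity 2 (exponent in χ_B), largest block size 2 (exponent in m_B), 1 block (geometric multiplicity). This forces block sizes [2].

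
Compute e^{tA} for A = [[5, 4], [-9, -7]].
e^{tA} = [[(6*t + 1)*e^{-t}, 4*t*e^{-t}], [-9*t*e^{-t}, (1 - 6*t)*e^{-t}]]

A has Jordan form J = [[-1, 1], [0, -1]] with A = PJP^{-1}, so e^{tA} = P e^{tJ} P^{-1}.

For a Jordan block J_k(λ), e^{tJ_k(λ)} = e^{λt} · (I + tN + t^2 N^2/2! + ... + t^{k-1} N^{k-1}/(k-1)!) where N is the nilpotent superdiagonal part.

Assembling the blocks and conjugating back gives the entries of e^{tA} as shown above.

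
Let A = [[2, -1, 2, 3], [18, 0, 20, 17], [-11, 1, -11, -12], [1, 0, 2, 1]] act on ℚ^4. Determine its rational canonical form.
The invariant factors of A (the non-unit diagonal entries of the Smith normal form of xI - A over ℚ[x]) are (x^2 + 4x - 3)^2, each dividing the next. The characteristic polynomial is their product, (x^2 + 4x - 3)^2.

The rational canonical form is the block-diagonal matrix of companion matrices C(f_i):
R = [[0, 0, 0, -9], [1, 0, 0, 24], [0, 1, 0, -10], [0, 0, 1, -8]].

Note the characteristic polynomial does not split into linear factors over ℚ, so A has no Jordan form over ℚ; the rational canonical form exists over any field.

R = [[0, 0, 0, -9], [1, 0, 0, 24], [0, 1, 0, -10], [0, 0, 1, -8]]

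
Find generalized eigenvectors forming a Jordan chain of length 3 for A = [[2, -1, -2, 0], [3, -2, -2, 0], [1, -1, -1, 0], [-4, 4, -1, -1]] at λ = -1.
v_1 = [[2, 3, 2, -2]]^T, v_2 = [[-1, -1, -1, 2]]^T, v_3 = [[0, 0, 0, 1]]^T

We seek v_1 ∈ ker((A + I)^3) \ ker((A + I)^2), then set v_{i+1} = (A + I) v_i.

One such chain is v_1 = [[2, 3, 2, -2]]^T, v_2 = [[-1, -1, -1, 2]]^T, v_3 = [[0, 0, 0, 1]]^T. Check: (A + I) v_3 = [[0, 0, 0, 0]]^T = 0.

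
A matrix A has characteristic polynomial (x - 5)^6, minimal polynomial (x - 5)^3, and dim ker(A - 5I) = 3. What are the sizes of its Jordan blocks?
Jordan blocks: (5, 3), (5, 2), (5, 1)

λ = 5: algebraic multiplicity 6 (exponent in χ_A), largest block size 3 (exponent in m_A), 3 blocks (geometric multiplicity). These force block sizes [3, 2, 1].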